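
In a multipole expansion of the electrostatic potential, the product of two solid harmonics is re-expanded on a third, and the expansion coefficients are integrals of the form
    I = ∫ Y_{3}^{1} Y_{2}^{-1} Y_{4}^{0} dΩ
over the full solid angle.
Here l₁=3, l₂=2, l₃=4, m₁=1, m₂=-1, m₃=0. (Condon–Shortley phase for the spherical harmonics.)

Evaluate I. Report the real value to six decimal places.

0.000000

L=9 odd ⇒ parity kills the (l;000) factor ⇒ I = 0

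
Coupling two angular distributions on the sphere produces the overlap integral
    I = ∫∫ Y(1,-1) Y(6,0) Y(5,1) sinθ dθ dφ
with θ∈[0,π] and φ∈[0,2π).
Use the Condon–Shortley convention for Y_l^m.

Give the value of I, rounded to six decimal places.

Checks pass: Σm=0; 12 even; l₃=5∈[5,7].
(2·1+1)(2·6+1)(2·5+1) = 429
Δ: 2! 0! 10! / 13! → 1/858
sum: t=1:−1/14400 = -1/14400
3j²(1 6 5; 0 0 0) = Δ·Π!·Σ² = 6/143  (sign +1)
sum: t=2:+1/34560 = 1/34560
3j²(1 6 5; -1 0 1) = Δ·Π!·Σ² = 5/286  (sign +1)
combine: 4πI² = 429·6/143·5/286 = 45/143
take √, sign +1: I = 0.15824621

0.158246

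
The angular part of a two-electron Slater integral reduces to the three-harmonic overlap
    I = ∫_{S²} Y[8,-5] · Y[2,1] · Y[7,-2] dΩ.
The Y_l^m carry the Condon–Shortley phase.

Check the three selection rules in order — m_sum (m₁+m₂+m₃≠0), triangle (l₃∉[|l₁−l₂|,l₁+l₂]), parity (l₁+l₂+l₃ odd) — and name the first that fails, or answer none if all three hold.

azimuthal sum: -5 + 1 − 2 = -6  ✗
6 ≤ 7 ≤ 10 (triangle on l)
L = 8 + 2 + 7 = 17 (odd)

m_sum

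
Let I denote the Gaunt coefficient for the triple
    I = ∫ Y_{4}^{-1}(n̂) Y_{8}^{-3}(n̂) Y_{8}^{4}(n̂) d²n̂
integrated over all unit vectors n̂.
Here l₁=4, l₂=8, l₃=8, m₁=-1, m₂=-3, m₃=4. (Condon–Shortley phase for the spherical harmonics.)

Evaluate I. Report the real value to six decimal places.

Rules hold: Σm=0, L=20 even, 4≤8≤12.
N = 9·17·17 = 2601
Δ = 4!·4!·12!/21! = 1/185175900
Racah Σ t=0..4: t=0:+1/557383680 t=1:−1/21772800 t=2:+1/8294400 t=3:−1/21772800 t=4:+1/557383680 = 1/30965760
⇒ 3j(4 8 8; 0 0 0)² = 36/4199, sgn +1
Racah Σ t=1..4: t=1:−1/139345920 t=2:+1/52254720 t=3:−1/174182400 t=4:+1/5748019200 = 7/1094860800
⇒ 3j(4 8 8; -1 -3 4)² = 147/16796, sgn +1
4πI² = N·(3j₀)²·(3jₘ)² = 11907/61009
I = +1·√(0.195168/4π) = 0.12462331

0.124623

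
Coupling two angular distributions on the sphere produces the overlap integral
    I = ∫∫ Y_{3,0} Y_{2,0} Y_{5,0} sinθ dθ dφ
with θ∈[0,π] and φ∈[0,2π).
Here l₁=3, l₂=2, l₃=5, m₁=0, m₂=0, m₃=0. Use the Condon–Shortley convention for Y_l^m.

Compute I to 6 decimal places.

m-sum 0 ✓  L=10 even ✓  1≤5≤5 ✓
Π(2lᵢ+1) = 7×5×11 = 385
triangle coeff Δ(3,2,5) = 1/2310
Σ_t [0,0]: t=0:+1/144 = 1/144
(3j)²=10/231 [(3 2 5; 0 0 0)], sign=-1
(m-triple is (0,0,0) — same symbol as above.)
⇒ 4πI² = 500/693
I = (+1)√(500/693/(4π)) = 0.23961470

0.239615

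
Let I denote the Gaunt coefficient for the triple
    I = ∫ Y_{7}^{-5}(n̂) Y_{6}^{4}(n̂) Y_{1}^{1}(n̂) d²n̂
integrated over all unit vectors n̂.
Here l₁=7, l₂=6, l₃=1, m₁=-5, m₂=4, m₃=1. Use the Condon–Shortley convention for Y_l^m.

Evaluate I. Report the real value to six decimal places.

m-sum 0 ✓  L=14 even ✓  1≤1≤13 ✓
Π(2lᵢ+1) = 15×13×3 = 585
triangle coeff Δ(7,6,1) = 1/1365
Σ_t [6,6]: t=6:+1/518400 = 1/518400
(3j)²=7/195 [(7 6 1; 0 0 0)], sign=-1
Σ_t [10,10]: t=10:+1/14515200 = 1/14515200
(3j)²=22/455 [(7 6 1; -5 4 1)], sign=+1
⇒ 4πI² = 66/65
I = (-1)√(66/65/(4π)) = -0.28425647

-0.284256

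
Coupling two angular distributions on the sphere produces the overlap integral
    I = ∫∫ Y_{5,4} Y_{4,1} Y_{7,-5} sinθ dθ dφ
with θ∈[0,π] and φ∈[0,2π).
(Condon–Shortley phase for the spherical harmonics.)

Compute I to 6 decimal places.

Rules hold: Σm=0, L=16 even, 1≤7≤9.
N = 11·9·15 = 1485
Δ = 2!·8!·6!/17! = 1/6126120
Racah Σ t=0..2: t=0:+1/69120 t=1:−1/20736 t=2:+1/69120 = -1/51840
⇒ 3j(5 4 7; 0 0 0)² = 280/21879, sgn +1
Racah Σ t=0..1: t=0:+1/1209600 t=1:−1/1935360 = 1/3225600
⇒ 3j(5 4 7; 4 1 -5)² = 243/61880, sgn +1
4πI² = N·(3j₀)²·(3jₘ)² = 3645/48841
I = +1·√(0.0746299/4π) = 0.07706400

0.077064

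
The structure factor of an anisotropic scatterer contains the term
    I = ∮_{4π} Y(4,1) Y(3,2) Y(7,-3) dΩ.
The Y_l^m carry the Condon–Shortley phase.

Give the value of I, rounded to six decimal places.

-0.213926

m-sum 0 ✓  L=14 even ✓  1≤7≤7 ✓
Π(2lᵢ+1) = 9×7×15 = 945
triangle coeff Δ(4,3,7) = 1/45045
Σ_t [0,0]: t=0:+1/20736 = 1/20736
(3j)²=35/1287 [(4 3 7; 0 0 0)], sign=-1
Σ_t [0,0]: t=0:+1/86400 = 1/86400
(3j)²=16/715 [(4 3 7; 1 2 -3)], sign=+1
⇒ 4πI² = 11760/20449
I = (-1)√(11760/20449/(4π)) = -0.21392557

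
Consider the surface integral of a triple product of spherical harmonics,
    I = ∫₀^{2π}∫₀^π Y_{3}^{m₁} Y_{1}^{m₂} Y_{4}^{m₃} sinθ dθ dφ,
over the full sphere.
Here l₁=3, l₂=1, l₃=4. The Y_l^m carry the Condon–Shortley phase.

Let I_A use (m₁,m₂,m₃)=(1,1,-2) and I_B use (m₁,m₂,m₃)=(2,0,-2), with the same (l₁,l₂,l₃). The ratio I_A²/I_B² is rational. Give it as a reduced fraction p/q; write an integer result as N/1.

l's match ⇒ only the (l;m) 3-j factors differ between A and B.
A: triangle coeff Δ(3,1,4) = 1/252; Σ_t [0,0]: t=0:+1/96 = 1/96; (3j)²=5/84 [(3 1 4; 1 1 -2)], sign=+1
B: triangle coeff Δ(3,1,4) = 1/252; Σ_t [0,0]: t=0:+1/120 = 1/120; (3j)²=1/21 [(3 1 4; 2 0 -2)], sign=+1
I_A²/I_B² = (5/84)/(1/21) = 5/4

5/4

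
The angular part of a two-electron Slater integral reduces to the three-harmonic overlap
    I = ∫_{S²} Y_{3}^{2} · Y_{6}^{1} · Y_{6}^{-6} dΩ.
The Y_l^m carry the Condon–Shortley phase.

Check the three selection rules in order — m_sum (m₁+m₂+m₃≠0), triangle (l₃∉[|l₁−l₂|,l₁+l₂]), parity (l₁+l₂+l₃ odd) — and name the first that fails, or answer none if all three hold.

azimuthal sum: 2 + 1 − 6 = -3  ✗
3 ≤ 6 ≤ 9 (triangle on l)
L = 3 + 6 + 6 = 15 (odd)

m_sum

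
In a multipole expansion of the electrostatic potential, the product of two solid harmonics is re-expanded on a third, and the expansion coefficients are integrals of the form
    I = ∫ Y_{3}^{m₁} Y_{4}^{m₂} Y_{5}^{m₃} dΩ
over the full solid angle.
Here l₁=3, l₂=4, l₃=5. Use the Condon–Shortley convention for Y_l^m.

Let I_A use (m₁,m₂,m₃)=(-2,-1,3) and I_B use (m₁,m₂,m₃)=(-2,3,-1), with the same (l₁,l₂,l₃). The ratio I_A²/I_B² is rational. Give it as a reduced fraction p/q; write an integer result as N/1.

6/121

l's match ⇒ only the (l;m) 3-j factors differ between A and B.
A: triangle coeff Δ(3,4,5) = 1/180180; Σ_t [1,2]: t=1:−1/1152 t=2:+1/1440 = -1/5760; (3j)²=1/858 [(3 4 5; -2 -1 3)], sign=-1
B: triangle coeff Δ(3,4,5) = 1/180180; Σ_t [1,2]: t=1:−1/17280 t=2:+1/1440 = 11/17280; (3j)²=11/468 [(3 4 5; -2 3 -1)], sign=+1
I_A²/I_B² = (1/858)/(11/468) = 6/121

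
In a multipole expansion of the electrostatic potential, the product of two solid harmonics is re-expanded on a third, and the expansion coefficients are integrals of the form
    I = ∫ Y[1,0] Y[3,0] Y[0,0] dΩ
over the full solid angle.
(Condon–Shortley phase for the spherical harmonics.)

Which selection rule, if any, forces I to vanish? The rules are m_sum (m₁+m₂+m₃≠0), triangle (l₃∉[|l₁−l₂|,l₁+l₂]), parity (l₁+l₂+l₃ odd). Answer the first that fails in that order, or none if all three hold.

azimuthal sum: 0 + 0 + 0 = 0  ✓
2 ≤ 0 ≤ 4 (triangle on l)  ✗
L = 1 + 3 + 0 = 4 (even)

triangle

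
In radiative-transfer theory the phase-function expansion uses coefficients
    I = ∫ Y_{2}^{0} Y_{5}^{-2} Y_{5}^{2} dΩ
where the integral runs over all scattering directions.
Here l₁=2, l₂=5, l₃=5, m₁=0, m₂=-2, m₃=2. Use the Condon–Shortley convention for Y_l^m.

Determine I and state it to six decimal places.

Checks pass: Σm=0; 12 even; l₃=5∈[3,7].
(2·2+1)(2·5+1)(2·5+1) = 605
Δ: 2! 2! 8! / 13! → 1/38610
sum: t=0:+1/2880 t=1:−1/576 t=2:+1/2880 = -1/960
3j²(2 5 5; 0 0 0) = Δ·Π!·Σ² = 10/429  (sign +1)
sum: t=0:+1/2880 t=1:−1/1440 t=2:+1/20160 = -1/3360
3j²(2 5 5; 0 -2 2) = Δ·Π!·Σ² = 6/715  (sign +1)
combine: 4πI² = 605·10/429·6/715 = 20/169
take √, sign +1: I = 0.09704356

0.097044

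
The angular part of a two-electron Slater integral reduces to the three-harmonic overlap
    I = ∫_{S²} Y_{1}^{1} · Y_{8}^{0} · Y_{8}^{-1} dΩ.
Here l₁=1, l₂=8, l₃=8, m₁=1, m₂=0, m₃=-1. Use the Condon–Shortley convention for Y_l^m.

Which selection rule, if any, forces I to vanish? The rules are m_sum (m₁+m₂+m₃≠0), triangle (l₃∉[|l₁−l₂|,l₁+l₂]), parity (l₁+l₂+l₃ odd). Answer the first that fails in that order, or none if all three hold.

azimuthal sum: 1 + 0 − 1 = 0  ✓
7 ≤ 8 ≤ 9 (triangle on l)  ✓
L = 1 + 8 + 8 = 17 (odd)  ✗

parity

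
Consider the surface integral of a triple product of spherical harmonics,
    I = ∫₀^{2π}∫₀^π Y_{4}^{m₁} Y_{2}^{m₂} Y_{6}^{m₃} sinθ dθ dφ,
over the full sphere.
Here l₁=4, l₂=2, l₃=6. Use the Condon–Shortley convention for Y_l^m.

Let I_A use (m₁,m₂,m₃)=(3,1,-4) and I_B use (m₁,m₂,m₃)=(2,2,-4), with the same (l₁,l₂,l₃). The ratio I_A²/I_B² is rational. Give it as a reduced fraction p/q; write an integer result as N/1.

Shared (l₁,l₂,l₃)=(4,2,6): N and (l;000)² cancel in I_A²/I_B².
A: Δ = 0!·8!·4!/13! = 1/6435; Racah Σ t=0..0: t=0:+1/30240 = 1/30240; ⇒ 3j(4 2 6; 3 1 -4)² = 16/429, sgn +1
B: Δ = 0!·8!·4!/13! = 1/6435; Racah Σ t=0..0: t=0:+1/34560 = 1/34560; ⇒ 3j(4 2 6; 2 2 -4)² = 14/429, sgn +1
I_A²/I_B² = (16/429)/(14/429) = 8/7

8/7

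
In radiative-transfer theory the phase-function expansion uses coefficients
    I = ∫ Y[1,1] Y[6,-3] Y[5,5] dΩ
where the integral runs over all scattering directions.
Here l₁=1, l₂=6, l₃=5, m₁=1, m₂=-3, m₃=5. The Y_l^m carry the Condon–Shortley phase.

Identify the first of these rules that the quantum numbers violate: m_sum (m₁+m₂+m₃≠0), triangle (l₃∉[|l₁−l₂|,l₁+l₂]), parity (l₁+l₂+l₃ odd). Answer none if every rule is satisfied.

m_sum

m₁+m₂+m₃ = 1 − 3 + 5 = 3  ✗
triangle: |1−6|=5 ≤ l₃=5 ≤ 1+6=7
parity: l₁+l₂+l₃ = 12 is even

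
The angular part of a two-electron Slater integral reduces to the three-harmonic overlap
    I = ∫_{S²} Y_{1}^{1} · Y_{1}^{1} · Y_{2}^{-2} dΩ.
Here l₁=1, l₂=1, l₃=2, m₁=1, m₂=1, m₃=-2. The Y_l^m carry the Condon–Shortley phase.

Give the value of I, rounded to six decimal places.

m-sum 0 ✓  L=4 even ✓  0≤2≤2 ✓
Π(2lᵢ+1) = 3×3×5 = 45
triangle coeff Δ(1,1,2) = 1/30
Σ_t [0,0]: t=0:+1/1 = 1/1
(3j)²=2/15 [(1 1 2; 0 0 0)], sign=+1
Σ_t [0,0]: t=0:+1/4 = 1/4
(3j)²=1/5 [(1 1 2; 1 1 -2)], sign=+1
⇒ 4πI² = 6/5
I = (+1)√(6/5/(4π)) = 0.30901936

0.309019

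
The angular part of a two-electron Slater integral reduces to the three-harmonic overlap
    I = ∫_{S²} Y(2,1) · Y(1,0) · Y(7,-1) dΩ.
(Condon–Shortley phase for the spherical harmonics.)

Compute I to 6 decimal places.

triangle: need 1≤l₃≤3, have 7; I=0

0.000000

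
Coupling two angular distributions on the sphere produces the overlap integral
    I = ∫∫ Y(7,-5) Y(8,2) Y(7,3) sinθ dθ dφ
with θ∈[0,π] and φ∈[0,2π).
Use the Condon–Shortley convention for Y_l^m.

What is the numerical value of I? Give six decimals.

Rules hold: Σm=0, L=22 even, 1≤7≤15.
N = 15·17·15 = 3825
Δ = 8!·6!·8!/23! = 1/22086194130
Racah Σ t=1..7: t=1:−1/18289152000 t=2:+1/248832000 t=3:−1/24883200 t=4:+1/11943936 t=5:−1/24883200 t=6:+1/248832000 t=7:−1/18289152000 = 11/975421440
⇒ 3j(7 8 7; 0 0 0)² = 1750/289731, sgn -1
Racah Σ t=6..8: t=6:+1/597196800 t=7:−1/435456000 t=8:+1/2786918400 = -11/41803776000
⇒ 3j(7 8 7; -5 2 3)² = 66/96577, sgn -1
4πI² = N·(3j₀)²·(3jₘ)² = 8662500/548653937
I = +1·√(0.0157886/4π) = 0.03544602

0.035446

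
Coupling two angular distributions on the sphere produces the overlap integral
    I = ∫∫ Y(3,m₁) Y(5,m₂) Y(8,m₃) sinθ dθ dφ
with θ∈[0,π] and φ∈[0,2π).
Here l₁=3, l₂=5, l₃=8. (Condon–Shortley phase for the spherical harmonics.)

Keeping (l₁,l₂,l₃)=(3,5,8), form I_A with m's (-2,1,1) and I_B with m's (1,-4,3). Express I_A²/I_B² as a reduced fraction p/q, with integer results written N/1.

882/275

Shared (l₁,l₂,l₃)=(3,5,8): N and (l;000)² cancel in I_A²/I_B².
A: Δ = 0!·6!·10!/17! = 1/136136; Racah Σ t=0..0: t=0:+1/2073600 = 1/2073600; ⇒ 3j(3 5 8; -2 1 1)² = 63/9724, sgn -1
B: Δ = 0!·6!·10!/17! = 1/136136; Racah Σ t=0..0: t=0:+1/17418240 = 1/17418240; ⇒ 3j(3 5 8; 1 -4 3)² = 25/12376, sgn -1
I_A²/I_B² = (63/9724)/(25/12376) = 882/275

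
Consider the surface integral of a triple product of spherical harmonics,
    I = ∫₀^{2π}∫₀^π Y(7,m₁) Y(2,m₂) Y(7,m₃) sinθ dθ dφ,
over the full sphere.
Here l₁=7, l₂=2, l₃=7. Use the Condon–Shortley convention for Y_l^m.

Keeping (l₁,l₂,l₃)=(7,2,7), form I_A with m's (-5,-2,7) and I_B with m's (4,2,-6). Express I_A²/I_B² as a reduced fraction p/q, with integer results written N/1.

Same 7,2,7: normalisation and zero-m 3j drop out of the ratio.
A: Δ: 2! 12! 2! / 17! → 1/185640; sum: t=0:+1/1916006400 = 1/1916006400; 3j²(7 2 7; -5 -2 7) = Δ·Π!·Σ² = 1/340  (sign +1)
B: Δ: 2! 12! 2! / 17! → 1/185640; sum: t=2:+1/159667200 = 1/159667200; 3j²(7 2 7; 4 2 -6) = Δ·Π!·Σ² = 9/1190  (sign -1)
I_A²/I_B² = (1/340)/(9/1190) = 7/18

7/18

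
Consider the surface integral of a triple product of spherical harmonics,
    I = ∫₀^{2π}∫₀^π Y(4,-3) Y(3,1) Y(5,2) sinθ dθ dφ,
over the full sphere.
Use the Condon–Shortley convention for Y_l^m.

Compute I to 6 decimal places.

Checks pass: Σm=0; 12 even; l₃=5∈[1,7].
(2·4+1)(2·3+1)(2·5+1) = 693
Δ: 2! 6! 4! / 13! → 1/180180
sum: t=0:+1/576 t=1:−1/144 t=2:+1/576 = -1/288
3j²(4 3 5; 0 0 0) = Δ·Π!·Σ² = 20/1001  (sign +1)
sum: t=1:−1/4320 t=2:+1/960 = 7/8640
3j²(4 3 5; -3 1 2) = Δ·Π!·Σ² = 343/12870  (sign -1)
combine: 4πI² = 693·20/1001·343/12870 = 686/1859
take √, sign -1: I = -0.17136315

-0.171363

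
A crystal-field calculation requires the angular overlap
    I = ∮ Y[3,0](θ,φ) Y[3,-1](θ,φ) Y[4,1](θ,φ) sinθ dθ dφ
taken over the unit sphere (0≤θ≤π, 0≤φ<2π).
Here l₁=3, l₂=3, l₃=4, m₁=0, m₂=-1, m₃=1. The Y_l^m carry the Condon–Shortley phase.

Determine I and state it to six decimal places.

m-sum 0 ✓  L=10 even ✓  0≤4≤6 ✓
Π(2lᵢ+1) = 7×7×9 = 441
triangle coeff Δ(3,3,4) = 1/34650
Σ_t [0,2]: t=0:+1/72 t=1:−1/16 t=2:+1/72 = -5/144
(3j)²=2/77 [(3 3 4; 0 0 0)], sign=-1
Σ_t [0,2]: t=0:+1/48 t=1:−1/24 t=2:+1/288 = -5/288
(3j)²=5/462 [(3 3 4; 0 -1 1)], sign=+1
⇒ 4πI² = 15/121
I = (-1)√(15/121/(4π)) = -0.09932258

-0.099323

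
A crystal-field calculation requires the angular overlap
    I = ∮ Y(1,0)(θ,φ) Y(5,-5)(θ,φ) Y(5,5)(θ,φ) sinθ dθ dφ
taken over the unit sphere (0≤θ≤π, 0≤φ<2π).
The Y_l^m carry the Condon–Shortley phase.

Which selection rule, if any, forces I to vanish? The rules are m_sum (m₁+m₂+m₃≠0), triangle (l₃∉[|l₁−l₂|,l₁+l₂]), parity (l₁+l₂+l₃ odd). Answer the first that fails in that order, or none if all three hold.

m₁+m₂+m₃ = 0 − 5 + 5 = 0  ✓
triangle: |1−5|=4 ≤ l₃=5 ≤ 1+5=6  ✓
parity: l₁+l₂+l₃ = 11 is odd  ✗

parity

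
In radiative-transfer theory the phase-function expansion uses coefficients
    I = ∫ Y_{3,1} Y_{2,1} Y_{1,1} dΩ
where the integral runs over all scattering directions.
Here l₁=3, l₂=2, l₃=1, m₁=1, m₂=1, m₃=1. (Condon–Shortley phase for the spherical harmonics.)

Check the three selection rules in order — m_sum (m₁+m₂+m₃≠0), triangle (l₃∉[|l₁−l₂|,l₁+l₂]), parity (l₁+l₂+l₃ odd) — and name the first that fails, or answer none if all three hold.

azimuthal sum: 1 + 1 + 1 = 3  ✗
1 ≤ 1 ≤ 5 (triangle on l)
L = 3 + 2 + 1 = 6 (even)

m_sum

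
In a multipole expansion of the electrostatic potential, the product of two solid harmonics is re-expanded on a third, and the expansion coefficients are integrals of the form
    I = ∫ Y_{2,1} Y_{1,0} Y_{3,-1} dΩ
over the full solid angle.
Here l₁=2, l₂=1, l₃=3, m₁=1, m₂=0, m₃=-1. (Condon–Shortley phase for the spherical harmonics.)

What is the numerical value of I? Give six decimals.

-0.233597

Checks pass: Σm=0; 6 even; l₃=3∈[1,3].
(2·2+1)(2·1+1)(2·3+1) = 105
Δ: 0! 4! 2! / 7! → 1/105
sum: t=0:+1/4 = 1/4
3j²(2 1 3; 0 0 0) = Δ·Π!·Σ² = 3/35  (sign -1)
sum: t=0:+1/6 = 1/6
3j²(2 1 3; 1 0 -1) = Δ·Π!·Σ² = 8/105  (sign +1)
combine: 4πI² = 105·3/35·8/105 = 24/35
take √, sign -1: I = -0.23359668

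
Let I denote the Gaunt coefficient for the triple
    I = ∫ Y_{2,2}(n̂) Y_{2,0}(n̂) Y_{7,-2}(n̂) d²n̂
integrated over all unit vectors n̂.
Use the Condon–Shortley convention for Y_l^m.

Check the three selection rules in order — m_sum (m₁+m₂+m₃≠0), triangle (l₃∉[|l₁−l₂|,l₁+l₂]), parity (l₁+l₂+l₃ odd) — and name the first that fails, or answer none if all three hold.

triangle

m₁+m₂+m₃ = 2 + 0 − 2 = 0  ✓
triangle: |2−2|=0 ≤ l₃=7 ≤ 2+2=4  ✗
parity: l₁+l₂+l₃ = 11 is odd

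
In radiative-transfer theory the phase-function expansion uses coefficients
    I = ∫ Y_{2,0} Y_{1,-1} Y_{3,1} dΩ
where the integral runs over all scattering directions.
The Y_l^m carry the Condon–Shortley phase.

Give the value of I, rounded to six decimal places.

-0.202301

m-sum 0 ✓  L=6 even ✓  1≤3≤3 ✓
Π(2lᵢ+1) = 5×3×7 = 105
triangle coeff Δ(2,1,3) = 1/105
Σ_t [0,0]: t=0:+1/4 = 1/4
(3j)²=3/35 [(2 1 3; 0 0 0)], sign=-1
Σ_t [0,0]: t=0:+1/8 = 1/8
(3j)²=2/35 [(2 1 3; 0 -1 1)], sign=+1
⇒ 4πI² = 18/35
I = (-1)√(18/35/(4π)) = -0.20230066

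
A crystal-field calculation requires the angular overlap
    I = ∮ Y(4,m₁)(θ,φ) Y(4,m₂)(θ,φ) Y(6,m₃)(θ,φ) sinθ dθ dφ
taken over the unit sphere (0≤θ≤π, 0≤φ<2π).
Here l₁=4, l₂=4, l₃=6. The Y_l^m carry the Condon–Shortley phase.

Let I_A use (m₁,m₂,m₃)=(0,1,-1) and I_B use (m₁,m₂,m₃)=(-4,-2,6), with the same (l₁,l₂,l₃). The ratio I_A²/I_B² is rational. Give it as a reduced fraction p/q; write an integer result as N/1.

Shared (l₁,l₂,l₃)=(4,4,6): N and (l;000)² cancel in I_A²/I_B².
A: Δ = 2!·6!·6!/15! = 1/1261260; Racah Σ t=0..2: t=0:+1/11520 t=1:−1/1728 t=2:+1/3456 = -7/34560; ⇒ 3j(4 4 6; 0 1 -1)² = 7/858, sgn +1
B: Δ = 2!·6!·6!/15! = 1/1261260; Racah Σ t=2..2: t=2:+1/1036800 = 1/1036800; ⇒ 3j(4 4 6; -4 -2 6)² = 4/195, sgn +1
I_A²/I_B² = (7/858)/(4/195) = 35/88

35/88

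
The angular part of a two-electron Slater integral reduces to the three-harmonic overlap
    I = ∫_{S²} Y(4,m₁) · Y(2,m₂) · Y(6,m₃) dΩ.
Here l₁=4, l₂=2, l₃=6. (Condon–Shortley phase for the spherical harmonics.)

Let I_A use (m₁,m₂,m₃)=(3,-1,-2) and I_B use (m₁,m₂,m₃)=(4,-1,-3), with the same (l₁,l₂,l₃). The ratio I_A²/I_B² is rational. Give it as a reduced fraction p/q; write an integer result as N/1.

Shared (l₁,l₂,l₃)=(4,2,6): N and (l;000)² cancel in I_A²/I_B².
A: Δ = 0!·8!·4!/13! = 1/6435; Racah Σ t=0..0: t=0:+1/30240 = 1/30240; ⇒ 3j(4 2 6; 3 -1 -2)² = 32/6435, sgn +1
B: Δ = 0!·8!·4!/13! = 1/6435; Racah Σ t=0..0: t=0:+1/241920 = 1/241920; ⇒ 3j(4 2 6; 4 -1 -3)² = 1/715, sgn -1
I_A²/I_B² = (32/6435)/(1/715) = 32/9

32/9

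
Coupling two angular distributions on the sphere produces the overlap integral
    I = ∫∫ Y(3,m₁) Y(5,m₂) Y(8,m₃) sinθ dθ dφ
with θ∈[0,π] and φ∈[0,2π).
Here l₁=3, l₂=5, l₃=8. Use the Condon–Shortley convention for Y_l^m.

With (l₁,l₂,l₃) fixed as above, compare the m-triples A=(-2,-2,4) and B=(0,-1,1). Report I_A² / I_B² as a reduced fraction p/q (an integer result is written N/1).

264/245

Shared (l₁,l₂,l₃)=(3,5,8): N and (l;000)² cancel in I_A²/I_B².
A: Δ = 0!·6!·10!/17! = 1/136136; Racah Σ t=0..0: t=0:+1/3628800 = 1/3628800; ⇒ 3j(3 5 8; -2 -2 4)² = 36/1547, sgn +1
B: Δ = 0!·6!·10!/17! = 1/136136; Racah Σ t=0..0: t=0:+1/622080 = 1/622080; ⇒ 3j(3 5 8; 0 -1 1)² = 105/4862, sgn -1
I_A²/I_B² = (36/1547)/(105/4862) = 264/245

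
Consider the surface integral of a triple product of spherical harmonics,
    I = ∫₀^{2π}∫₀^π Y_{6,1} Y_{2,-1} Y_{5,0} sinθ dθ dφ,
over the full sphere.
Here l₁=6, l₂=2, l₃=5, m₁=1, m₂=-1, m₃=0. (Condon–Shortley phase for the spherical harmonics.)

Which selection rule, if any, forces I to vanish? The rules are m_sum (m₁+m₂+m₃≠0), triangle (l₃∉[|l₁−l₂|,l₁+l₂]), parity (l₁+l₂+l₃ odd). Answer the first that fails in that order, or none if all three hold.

azimuthal sum: 1 − 1 + 0 = 0  ✓
4 ≤ 5 ≤ 8 (triangle on l)  ✓
L = 6 + 2 + 5 = 13 (odd)  ✗

parity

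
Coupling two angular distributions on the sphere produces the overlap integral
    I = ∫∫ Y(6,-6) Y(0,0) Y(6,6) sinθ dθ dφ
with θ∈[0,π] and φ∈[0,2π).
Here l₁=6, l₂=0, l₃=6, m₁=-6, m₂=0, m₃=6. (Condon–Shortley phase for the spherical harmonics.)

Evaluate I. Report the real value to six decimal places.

Checks pass: Σm=0; 12 even; l₃=6∈[6,6].
(2·6+1)(2·0+1)(2·6+1) = 169
Δ: 0! 12! 0! / 13! → 1/13
sum: t=0:+1/518400 = 1/518400
3j²(6 0 6; 0 0 0) = Δ·Π!·Σ² = 1/13  (sign +1)
sum: t=0:+1/479001600 = 1/479001600
3j²(6 0 6; -6 0 6) = Δ·Π!·Σ² = 1/13  (sign +1)
combine: 4πI² = 169·1/13·1/13 = 1/1
take √, sign +1: I = 0.28209479

0.282095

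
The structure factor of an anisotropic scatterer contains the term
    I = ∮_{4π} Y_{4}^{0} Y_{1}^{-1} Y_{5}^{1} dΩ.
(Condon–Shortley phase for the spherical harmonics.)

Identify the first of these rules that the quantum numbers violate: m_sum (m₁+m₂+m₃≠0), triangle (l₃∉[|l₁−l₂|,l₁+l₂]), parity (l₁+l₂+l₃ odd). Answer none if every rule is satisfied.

none

azimuthal sum: 0 − 1 + 1 = 0  ✓
3 ≤ 5 ≤ 5 (triangle on l)  ✓
L = 4 + 1 + 5 = 10 (even)  ✓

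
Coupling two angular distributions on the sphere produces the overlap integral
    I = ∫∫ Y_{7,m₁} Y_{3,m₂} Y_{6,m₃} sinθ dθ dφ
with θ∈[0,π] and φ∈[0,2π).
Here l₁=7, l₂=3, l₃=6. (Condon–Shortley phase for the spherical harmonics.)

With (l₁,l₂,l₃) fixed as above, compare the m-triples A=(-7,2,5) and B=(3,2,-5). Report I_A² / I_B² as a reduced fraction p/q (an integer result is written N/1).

1001/361

l's match ⇒ only the (l;m) 3-j factors differ between A and B.
A: triangle coeff Δ(7,3,6) = 1/2042040; Σ_t [4,4]: t=4:+1/87091200 = 1/87091200; (3j)²=11/408 [(7 3 6; -7 2 5)], sign=-1
B: triangle coeff Δ(7,3,6) = 1/2042040; Σ_t [3,4]: t=3:−1/4354560 t=4:+1/87091200 = -19/87091200; (3j)²=361/37128 [(7 3 6; 3 2 -5)], sign=+1
I_A²/I_B² = (11/408)/(361/37128) = 1001/361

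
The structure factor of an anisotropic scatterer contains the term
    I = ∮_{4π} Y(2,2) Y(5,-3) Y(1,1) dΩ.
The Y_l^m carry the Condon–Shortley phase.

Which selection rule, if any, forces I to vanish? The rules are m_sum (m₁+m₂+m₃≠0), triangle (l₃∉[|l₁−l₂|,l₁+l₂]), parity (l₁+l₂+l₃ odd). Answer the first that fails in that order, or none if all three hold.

azimuthal sum: 2 − 3 + 1 = 0  ✓
3 ≤ 1 ≤ 7 (triangle on l)  ✗
L = 2 + 5 + 1 = 8 (even)

triangle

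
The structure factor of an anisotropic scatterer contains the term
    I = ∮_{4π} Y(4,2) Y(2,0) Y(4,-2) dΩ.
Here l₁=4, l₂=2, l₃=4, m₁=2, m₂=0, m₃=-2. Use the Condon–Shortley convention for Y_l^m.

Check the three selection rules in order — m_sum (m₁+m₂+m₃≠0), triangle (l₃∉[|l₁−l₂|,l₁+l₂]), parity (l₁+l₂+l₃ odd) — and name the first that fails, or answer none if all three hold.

none

m₁+m₂+m₃ = 2 + 0 − 2 = 0  ✓
triangle: |4−2|=2 ≤ l₃=4 ≤ 4+2=6  ✓
parity: l₁+l₂+l₃ = 10 is even  ✓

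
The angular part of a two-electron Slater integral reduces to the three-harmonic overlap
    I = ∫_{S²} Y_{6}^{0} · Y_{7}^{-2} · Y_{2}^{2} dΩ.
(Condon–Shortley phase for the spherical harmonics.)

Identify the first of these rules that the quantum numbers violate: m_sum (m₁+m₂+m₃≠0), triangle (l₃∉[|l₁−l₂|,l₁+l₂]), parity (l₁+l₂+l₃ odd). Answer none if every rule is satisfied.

Σmᵢ = 0  ✓
l₃∈[|l₁−l₂|,l₁+l₂]=[1,13], have l₃=2  ✓
Σlᵢ = 15 ⇒ odd  ✗

parity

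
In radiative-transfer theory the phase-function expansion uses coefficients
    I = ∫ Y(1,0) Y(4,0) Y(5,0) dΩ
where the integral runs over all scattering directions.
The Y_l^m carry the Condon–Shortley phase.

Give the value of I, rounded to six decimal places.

0.245532

m-sum 0 ✓  L=10 even ✓  3≤5≤5 ✓
Π(2lᵢ+1) = 3×9×11 = 297
triangle coeff Δ(1,4,5) = 1/495
Σ_t [0,0]: t=0:+1/576 = 1/576
(3j)²=5/99 [(1 4 5; 0 0 0)], sign=-1
(m-triple is (0,0,0) — same symbol as above.)
⇒ 4πI² = 25/33
I = (+1)√(25/33/(4π)) = 0.24553200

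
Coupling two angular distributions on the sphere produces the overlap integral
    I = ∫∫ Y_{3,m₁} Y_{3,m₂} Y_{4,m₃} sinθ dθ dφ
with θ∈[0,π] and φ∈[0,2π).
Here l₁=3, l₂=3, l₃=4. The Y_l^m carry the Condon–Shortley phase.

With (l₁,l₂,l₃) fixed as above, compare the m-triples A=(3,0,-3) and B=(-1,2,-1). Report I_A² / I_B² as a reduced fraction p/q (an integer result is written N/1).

l's match ⇒ only the (l;m) 3-j factors differ between A and B.
A: triangle coeff Δ(3,3,4) = 1/34650; Σ_t [0,0]: t=0:+1/288 = 1/288; (3j)²=1/22 [(3 3 4; 3 0 -3)], sign=-1
B: triangle coeff Δ(3,3,4) = 1/34650; Σ_t [1,2]: t=1:−1/144 t=2:+1/48 = 1/72; (3j)²=16/693 [(3 3 4; -1 2 -1)], sign=-1
I_A²/I_B² = (1/22)/(16/693) = 63/32

63/32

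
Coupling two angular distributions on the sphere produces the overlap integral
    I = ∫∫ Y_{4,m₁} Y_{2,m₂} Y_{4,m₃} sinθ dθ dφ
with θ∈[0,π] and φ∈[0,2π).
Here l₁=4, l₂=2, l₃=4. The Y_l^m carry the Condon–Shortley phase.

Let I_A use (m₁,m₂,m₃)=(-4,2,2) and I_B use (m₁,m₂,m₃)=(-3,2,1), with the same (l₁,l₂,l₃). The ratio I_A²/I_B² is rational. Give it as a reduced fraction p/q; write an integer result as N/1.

l's match ⇒ only the (l;m) 3-j factors differ between A and B.
A: triangle coeff Δ(4,2,4) = 1/13860; Σ_t [2,2]: t=2:+1/2880 = 1/2880; (3j)²=2/165 [(4 2 4; -4 2 2)], sign=+1
B: triangle coeff Δ(4,2,4) = 1/13860; Σ_t [2,2]: t=2:+1/480 = 1/480; (3j)²=3/110 [(4 2 4; -3 2 1)], sign=-1
I_A²/I_B² = (2/165)/(3/110) = 4/9

4/9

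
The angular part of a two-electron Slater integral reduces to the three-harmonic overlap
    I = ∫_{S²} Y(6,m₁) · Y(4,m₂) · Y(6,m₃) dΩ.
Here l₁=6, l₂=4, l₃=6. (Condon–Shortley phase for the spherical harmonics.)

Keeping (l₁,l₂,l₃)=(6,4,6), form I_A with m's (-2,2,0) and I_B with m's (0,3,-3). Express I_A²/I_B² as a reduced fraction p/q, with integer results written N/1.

121/126

Same 6,4,6: normalisation and zero-m 3j drop out of the ratio.
A: Δ: 4! 8! 4! / 17! → 1/15315300; sum: t=2:+1/138240 t=3:−1/25920 t=4:+1/55296 = -11/829440; 3j²(6 4 6; -2 2 0) = Δ·Π!·Σ² = 11/1326  (sign -1)
B: Δ: 4! 8! 4! / 17! → 1/15315300; sum: t=3:−1/103680 t=4:+1/207360 = -1/207360; 3j²(6 4 6; 0 3 -3) = Δ·Π!·Σ² = 21/2431  (sign +1)
I_A²/I_B² = (11/1326)/(21/2431) = 121/126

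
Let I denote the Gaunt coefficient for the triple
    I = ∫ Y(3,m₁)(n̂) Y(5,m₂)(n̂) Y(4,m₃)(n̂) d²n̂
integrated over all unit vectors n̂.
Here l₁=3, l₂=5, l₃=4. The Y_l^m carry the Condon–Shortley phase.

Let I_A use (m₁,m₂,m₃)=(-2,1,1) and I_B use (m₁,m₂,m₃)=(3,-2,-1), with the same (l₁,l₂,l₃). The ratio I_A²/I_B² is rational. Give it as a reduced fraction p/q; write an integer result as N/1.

l's match ⇒ only the (l;m) 3-j factors differ between A and B.
A: triangle coeff Δ(3,5,4) = 1/180180; Σ_t [3,4]: t=3:−1/432 t=4:+1/1152 = -5/3456; (3j)²=625/36036 [(3 5 4; -2 1 1)], sign=+1
B: triangle coeff Δ(3,5,4) = 1/180180; Σ_t [0,0]: t=0:+1/1728 = 1/1728; (3j)²=25/858 [(3 5 4; 3 -2 -1)], sign=-1
I_A²/I_B² = (625/36036)/(25/858) = 25/42

25/42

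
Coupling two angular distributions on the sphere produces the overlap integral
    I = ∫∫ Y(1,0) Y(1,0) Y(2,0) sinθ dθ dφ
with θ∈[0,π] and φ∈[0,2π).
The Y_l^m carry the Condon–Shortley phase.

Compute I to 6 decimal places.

0.252313

m-sum 0 ✓  L=4 even ✓  0≤2≤2 ✓
Π(2lᵢ+1) = 3×3×5 = 45
triangle coeff Δ(1,1,2) = 1/30
Σ_t [0,0]: t=0:+1/1 = 1/1
(3j)²=2/15 [(1 1 2; 0 0 0)], sign=+1
(m-triple is (0,0,0) — same symbol as above.)
⇒ 4πI² = 4/5
I = (+1)√(4/5/(4π)) = 0.25231325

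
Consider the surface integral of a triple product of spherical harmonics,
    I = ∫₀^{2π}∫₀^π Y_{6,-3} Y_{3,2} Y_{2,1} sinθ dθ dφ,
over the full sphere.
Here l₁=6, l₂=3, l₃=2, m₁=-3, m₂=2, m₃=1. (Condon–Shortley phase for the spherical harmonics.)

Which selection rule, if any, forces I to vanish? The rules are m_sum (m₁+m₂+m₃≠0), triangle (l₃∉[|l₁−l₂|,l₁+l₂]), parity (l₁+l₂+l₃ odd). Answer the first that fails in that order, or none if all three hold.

triangle

Σmᵢ = 0  ✓
l₃∈[|l₁−l₂|,l₁+l₂]=[3,9], have l₃=2  ✗
Σlᵢ = 11 ⇒ odd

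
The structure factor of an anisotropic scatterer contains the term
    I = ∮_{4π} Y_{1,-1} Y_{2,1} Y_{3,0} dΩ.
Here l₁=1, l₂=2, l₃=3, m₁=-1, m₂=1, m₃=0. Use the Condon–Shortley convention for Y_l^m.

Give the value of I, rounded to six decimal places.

Checks pass: Σm=0; 6 even; l₃=3∈[1,3].
(2·1+1)(2·2+1)(2·3+1) = 105
Δ: 0! 2! 4! / 7! → 1/105
sum: t=0:+1/4 = 1/4
3j²(1 2 3; 0 0 0) = Δ·Π!·Σ² = 3/35  (sign -1)
sum: t=0:+1/12 = 1/12
3j²(1 2 3; -1 1 0) = Δ·Π!·Σ² = 1/35  (sign -1)
combine: 4πI² = 105·3/35·1/35 = 9/35
take √, sign +1: I = 0.14304817

0.143048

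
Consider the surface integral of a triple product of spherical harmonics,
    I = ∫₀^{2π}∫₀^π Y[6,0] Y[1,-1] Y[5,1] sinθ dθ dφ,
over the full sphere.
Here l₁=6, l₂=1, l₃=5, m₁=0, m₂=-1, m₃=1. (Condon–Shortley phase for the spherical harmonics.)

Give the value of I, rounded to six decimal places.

Rules hold: Σm=0, L=12 even, 5≤5≤7.
N = 13·3·11 = 429
Δ = 2!·10!·0!/13! = 1/858
Racah Σ t=1..1: t=1:−1/14400 = -1/14400
⇒ 3j(6 1 5; 0 0 0)² = 6/143, sgn +1
Racah Σ t=0..0: t=0:+1/34560 = 1/34560
⇒ 3j(6 1 5; 0 -1 1)² = 5/286, sgn +1
4πI² = N·(3j₀)²·(3jₘ)² = 45/143
I = +1·√(0.314685/4π) = 0.15824621

0.158246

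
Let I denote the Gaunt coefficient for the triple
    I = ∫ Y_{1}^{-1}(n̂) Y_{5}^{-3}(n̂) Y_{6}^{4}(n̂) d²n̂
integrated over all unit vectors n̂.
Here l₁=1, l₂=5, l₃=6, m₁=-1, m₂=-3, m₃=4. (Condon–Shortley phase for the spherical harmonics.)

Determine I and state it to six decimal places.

0.274090

Checks pass: Σm=0; 12 even; l₃=6∈[4,6].
(2·1+1)(2·5+1)(2·6+1) = 429
Δ: 0! 2! 10! / 13! → 1/858
sum: t=0:+1/14400 = 1/14400
3j²(1 5 6; 0 0 0) = Δ·Π!·Σ² = 6/143  (sign +1)
sum: t=0:+1/161280 = 1/161280
3j²(1 5 6; -1 -3 4) = Δ·Π!·Σ² = 15/286  (sign +1)
combine: 4πI² = 429·6/143·15/286 = 135/143
take √, sign +1: I = 0.27409047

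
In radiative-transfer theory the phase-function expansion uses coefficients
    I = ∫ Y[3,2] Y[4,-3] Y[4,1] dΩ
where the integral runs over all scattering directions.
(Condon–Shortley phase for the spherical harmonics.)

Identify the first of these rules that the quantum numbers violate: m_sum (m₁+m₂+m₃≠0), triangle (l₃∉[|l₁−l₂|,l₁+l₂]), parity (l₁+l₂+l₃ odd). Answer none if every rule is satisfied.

parity

Σmᵢ = 0  ✓
l₃∈[|l₁−l₂|,l₁+l₂]=[1,7], have l₃=4  ✓
Σlᵢ = 11 ⇒ odd  ✗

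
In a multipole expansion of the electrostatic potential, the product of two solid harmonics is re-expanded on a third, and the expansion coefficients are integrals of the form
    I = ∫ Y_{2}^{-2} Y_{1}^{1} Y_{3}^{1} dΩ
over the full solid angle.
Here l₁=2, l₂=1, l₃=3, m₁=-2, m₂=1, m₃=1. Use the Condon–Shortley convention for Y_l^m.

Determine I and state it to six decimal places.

Checks pass: Σm=0; 6 even; l₃=3∈[1,3].
(2·2+1)(2·1+1)(2·3+1) = 105
Δ: 0! 4! 2! / 7! → 1/105
sum: t=0:+1/4 = 1/4
3j²(2 1 3; 0 0 0) = Δ·Π!·Σ² = 3/35  (sign -1)
sum: t=0:+1/48 = 1/48
3j²(2 1 3; -2 1 1) = Δ·Π!·Σ² = 1/105  (sign +1)
combine: 4πI² = 105·3/35·1/105 = 3/35
take √, sign -1: I = -0.08258890

-0.082589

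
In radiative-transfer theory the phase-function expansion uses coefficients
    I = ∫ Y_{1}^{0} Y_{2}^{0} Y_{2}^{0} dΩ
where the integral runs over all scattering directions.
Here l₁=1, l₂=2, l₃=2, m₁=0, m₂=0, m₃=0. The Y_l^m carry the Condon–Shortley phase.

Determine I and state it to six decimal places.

Σlᵢ=5 odd — θ-integrand is odd under cosθ→−cosθ; I=0

0.000000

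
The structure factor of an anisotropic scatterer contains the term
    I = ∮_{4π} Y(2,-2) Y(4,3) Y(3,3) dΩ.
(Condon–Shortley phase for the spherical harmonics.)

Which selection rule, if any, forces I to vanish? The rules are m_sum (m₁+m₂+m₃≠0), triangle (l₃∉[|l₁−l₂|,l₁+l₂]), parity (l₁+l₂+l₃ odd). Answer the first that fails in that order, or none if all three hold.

Σmᵢ = 4  ✗
l₃∈[|l₁−l₂|,l₁+l₂]=[2,6], have l₃=3
Σlᵢ = 9 ⇒ odd

m_sum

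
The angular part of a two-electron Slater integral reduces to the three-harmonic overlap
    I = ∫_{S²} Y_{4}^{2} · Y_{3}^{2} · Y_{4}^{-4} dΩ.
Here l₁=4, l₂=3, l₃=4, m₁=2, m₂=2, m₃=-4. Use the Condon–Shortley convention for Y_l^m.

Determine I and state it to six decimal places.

Σlᵢ=11 odd — θ-integrand is odd under cosθ→−cosθ; I=0

0.000000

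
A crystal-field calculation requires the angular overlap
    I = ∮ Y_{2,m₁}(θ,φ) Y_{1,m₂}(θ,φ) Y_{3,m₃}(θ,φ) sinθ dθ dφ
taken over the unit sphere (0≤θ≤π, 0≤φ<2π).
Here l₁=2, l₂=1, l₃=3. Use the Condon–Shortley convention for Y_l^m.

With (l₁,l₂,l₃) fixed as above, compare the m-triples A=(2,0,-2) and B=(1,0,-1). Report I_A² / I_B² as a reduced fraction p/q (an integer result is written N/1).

5/8

Shared (l₁,l₂,l₃)=(2,1,3): N and (l;000)² cancel in I_A²/I_B².
A: Δ = 0!·4!·2!/7! = 1/105; Racah Σ t=0..0: t=0:+1/24 = 1/24; ⇒ 3j(2 1 3; 2 0 -2)² = 1/21, sgn -1
B: Δ = 0!·4!·2!/7! = 1/105; Racah Σ t=0..0: t=0:+1/6 = 1/6; ⇒ 3j(2 1 3; 1 0 -1)² = 8/105, sgn +1
I_A²/I_B² = (1/21)/(8/105) = 5/8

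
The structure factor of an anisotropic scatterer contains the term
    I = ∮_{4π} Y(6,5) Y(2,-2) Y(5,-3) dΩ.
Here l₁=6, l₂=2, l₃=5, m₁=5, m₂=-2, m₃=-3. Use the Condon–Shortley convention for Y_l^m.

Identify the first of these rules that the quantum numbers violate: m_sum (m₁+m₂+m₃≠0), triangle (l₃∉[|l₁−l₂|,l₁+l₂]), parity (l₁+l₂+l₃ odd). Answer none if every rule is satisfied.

parity

m₁+m₂+m₃ = 5 − 2 − 3 = 0  ✓
triangle: |6−2|=4 ≤ l₃=5 ≤ 6+2=8  ✓
parity: l₁+l₂+l₃ = 13 is odd  ✗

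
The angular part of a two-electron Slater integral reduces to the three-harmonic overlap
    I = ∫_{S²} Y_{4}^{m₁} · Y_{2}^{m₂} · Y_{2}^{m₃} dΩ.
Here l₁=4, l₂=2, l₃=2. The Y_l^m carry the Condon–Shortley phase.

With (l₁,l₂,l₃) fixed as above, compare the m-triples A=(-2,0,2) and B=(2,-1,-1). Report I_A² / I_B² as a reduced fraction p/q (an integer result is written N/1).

l's match ⇒ only the (l;m) 3-j factors differ between A and B.
A: triangle coeff Δ(4,2,2) = 1/630; Σ_t [2,2]: t=2:+1/96 = 1/96; (3j)²=1/42 [(4 2 2; -2 0 2)], sign=+1
B: triangle coeff Δ(4,2,2) = 1/630; Σ_t [1,1]: t=1:−1/36 = -1/36; (3j)²=4/63 [(4 2 2; 2 -1 -1)], sign=+1
I_A²/I_B² = (1/42)/(4/63) = 3/8

3/8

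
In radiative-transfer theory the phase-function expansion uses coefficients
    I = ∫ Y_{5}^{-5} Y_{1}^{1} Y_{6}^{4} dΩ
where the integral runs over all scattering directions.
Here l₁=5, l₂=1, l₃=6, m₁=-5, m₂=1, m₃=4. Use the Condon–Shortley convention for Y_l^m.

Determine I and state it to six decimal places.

0.040859

Checks pass: Σm=0; 12 even; l₃=6∈[4,6].
(2·5+1)(2·1+1)(2·6+1) = 429
Δ: 0! 10! 2! / 13! → 1/858
sum: t=0:+1/14400 = 1/14400
3j²(5 1 6; 0 0 0) = Δ·Π!·Σ² = 6/143  (sign +1)
sum: t=0:+1/7257600 = 1/7257600
3j²(5 1 6; -5 1 4) = Δ·Π!·Σ² = 1/858  (sign +1)
combine: 4πI² = 429·6/143·1/858 = 3/143
take √, sign +1: I = 0.04085899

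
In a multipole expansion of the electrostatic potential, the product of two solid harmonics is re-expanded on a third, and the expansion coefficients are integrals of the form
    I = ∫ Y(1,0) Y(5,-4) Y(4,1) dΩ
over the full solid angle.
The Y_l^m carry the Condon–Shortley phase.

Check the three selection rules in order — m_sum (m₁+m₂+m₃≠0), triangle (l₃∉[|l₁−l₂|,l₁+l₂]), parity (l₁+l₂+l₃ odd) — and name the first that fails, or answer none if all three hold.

m_sum

azimuthal sum: 0 − 4 + 1 = -3  ✗
4 ≤ 4 ≤ 6 (triangle on l)
L = 1 + 5 + 4 = 10 (even)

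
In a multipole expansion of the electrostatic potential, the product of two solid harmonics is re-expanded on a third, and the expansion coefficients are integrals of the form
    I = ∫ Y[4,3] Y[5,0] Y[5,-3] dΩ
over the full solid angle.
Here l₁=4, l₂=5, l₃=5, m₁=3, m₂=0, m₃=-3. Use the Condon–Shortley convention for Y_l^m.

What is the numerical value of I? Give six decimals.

0.130198

Checks pass: Σm=0; 14 even; l₃=5∈[1,9].
(2·4+1)(2·5+1)(2·5+1) = 1089
Δ: 4! 4! 6! / 15! → 1/3153150
sum: t=0:+1/69120 t=1:−1/1728 t=2:+1/576 t=3:−1/1728 t=4:+1/69120 = 7/11520
3j²(4 5 5; 0 0 0) = Δ·Π!·Σ² = 2/143  (sign -1)
sum: t=0:+1/17280 t=1:−1/6912 = -1/11520
3j²(4 5 5; 3 0 -3) = Δ·Π!·Σ² = 2/143  (sign -1)
combine: 4πI² = 1089·2/143·2/143 = 36/169
take √, sign +1: I = 0.13019760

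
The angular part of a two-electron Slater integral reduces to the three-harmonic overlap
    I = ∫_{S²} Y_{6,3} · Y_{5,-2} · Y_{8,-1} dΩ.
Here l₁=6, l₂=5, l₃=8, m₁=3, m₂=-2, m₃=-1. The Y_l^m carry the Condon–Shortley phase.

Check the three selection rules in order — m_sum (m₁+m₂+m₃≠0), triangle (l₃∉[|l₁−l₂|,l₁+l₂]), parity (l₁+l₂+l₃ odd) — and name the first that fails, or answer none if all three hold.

parity

m₁+m₂+m₃ = 3 − 2 − 1 = 0  ✓
triangle: |6−5|=1 ≤ l₃=8 ≤ 6+5=11  ✓
parity: l₁+l₂+l₃ = 19 is odd  ✗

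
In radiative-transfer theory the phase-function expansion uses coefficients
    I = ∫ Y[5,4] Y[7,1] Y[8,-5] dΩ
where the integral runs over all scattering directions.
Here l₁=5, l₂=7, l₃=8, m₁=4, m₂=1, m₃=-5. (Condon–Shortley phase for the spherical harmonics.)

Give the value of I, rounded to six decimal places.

0.097087

m-sum 0 ✓  L=20 even ✓  2≤8≤12 ✓
Π(2lᵢ+1) = 11×15×17 = 2805
triangle coeff Δ(5,7,8) = 1/814773960
Σ_t [0,4]: t=0:+1/87091200 t=1:−1/4976640 t=2:+1/2073600 t=3:−1/4976640 t=4:+1/87091200 = 1/9676800
(3j)²=360/46189 [(5 7 8; 0 0 0)], sign=+1
Σ_t [0,1]: t=0:+1/232243200 t=1:−1/130636800 = -1/298598400
(3j)²=7/1292 [(5 7 8; 4 1 -5)], sign=+1
⇒ 4πI² = 9450/79781
I = (+1)√(9450/79781/(4π)) = 0.09708703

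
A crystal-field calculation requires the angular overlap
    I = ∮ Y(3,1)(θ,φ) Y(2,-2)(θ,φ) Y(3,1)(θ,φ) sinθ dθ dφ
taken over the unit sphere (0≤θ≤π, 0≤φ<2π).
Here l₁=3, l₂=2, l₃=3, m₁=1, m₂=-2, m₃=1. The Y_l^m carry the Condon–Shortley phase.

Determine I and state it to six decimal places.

0.206013

Rules hold: Σm=0, L=8 even, 1≤3≤5.
N = 7·5·7 = 245
Δ = 2!·4!·2!/9! = 1/3780
Racah Σ t=0..2: t=0:+1/24 t=1:−1/4 t=2:+1/24 = -1/6
⇒ 3j(3 2 3; 0 0 0)² = 4/105, sgn +1
Racah Σ t=0..0: t=0:+1/16 = 1/16
⇒ 3j(3 2 3; 1 -2 1)² = 2/35, sgn +1
4πI² = N·(3j₀)²·(3jₘ)² = 8/15
I = +1·√(0.533333/4π) = 0.20601291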